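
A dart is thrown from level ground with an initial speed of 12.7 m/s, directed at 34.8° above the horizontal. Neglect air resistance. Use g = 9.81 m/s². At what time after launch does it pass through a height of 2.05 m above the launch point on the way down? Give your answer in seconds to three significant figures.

Resolve: vₓ = 12.70 cos 34.8° = 10.43 m/s and v_y0 = 12.70 sin 34.8° = 7.248 m/s.
Require v_y0 t − ½ g t² = 2.05, i.e. 4.905 t² − 7.248 t + 2.05 = 0.
t = [7.248 ± √(7.248² − 2·9.81·2.05)] / 9.81 = (7.248 ± 3.509) / 9.81, so t = 0.3811 s or t = 1.097 s.
The descending-branch root is 1.097 s.

1.10 s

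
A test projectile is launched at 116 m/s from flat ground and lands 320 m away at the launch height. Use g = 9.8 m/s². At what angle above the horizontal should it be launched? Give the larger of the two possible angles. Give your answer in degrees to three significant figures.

83.3°

From R = (v₀²/g) sin 2θ: sin 2θ = 9.80 × 320 / 13456 = 0.2331.
2θ = 13.48° or 180° − 13.48° = 166.5°, so θ = 6.739° or 83.26°.
The larger angle is 83.26°.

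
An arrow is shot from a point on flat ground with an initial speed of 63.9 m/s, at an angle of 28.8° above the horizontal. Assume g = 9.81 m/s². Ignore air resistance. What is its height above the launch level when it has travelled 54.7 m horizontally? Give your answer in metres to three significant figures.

25.4 m

vₓ = 63.90 cos 28.8° = 56.00 m/s; v_y0 = 63.90 sin 28.8° = 30.78 m/s.
x = vₓ t ⇒ t = 54.7/56.00 = 0.9769 s.
Height: y = v_y0 t − ½ g t² = 30.78 × 0.9769 − 4.905 × 0.9769² = 30.07 − 4.681 = 25.39 m.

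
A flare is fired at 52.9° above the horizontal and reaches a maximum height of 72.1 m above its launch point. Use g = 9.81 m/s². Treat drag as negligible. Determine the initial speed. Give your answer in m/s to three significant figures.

47.2 m/s

At the peak v_y = 0, so v_y0 = √(2gH) = √(2 × 9.81 × 72.1) = 37.61 m/s.
v_y0 = v₀ sin θ ⇒ v₀ = 37.61 / sin 52.9° = 47.16 m/s.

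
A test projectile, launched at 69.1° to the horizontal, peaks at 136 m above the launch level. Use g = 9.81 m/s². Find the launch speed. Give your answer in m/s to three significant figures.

At the peak v_y = 0, so v_y0 = √(2gH) = √(2 × 9.81 × 136) = 51.66 m/s.
v_y0 = v₀ sin θ ⇒ v₀ = 51.66 / sin 69.1° = 55.29 m/s.

55.3 m/s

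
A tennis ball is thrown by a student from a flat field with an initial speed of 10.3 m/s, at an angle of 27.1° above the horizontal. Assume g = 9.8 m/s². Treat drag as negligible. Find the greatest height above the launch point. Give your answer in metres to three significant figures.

Horizontal component vₓ = 10.30 cos 27.1° = 9.169 m/s; vertical v_y0 = 10.30 sin 27.1° = 4.692 m/s.
Peak height H = v_y0² / (2g) = 22.016 / 19.60 = 1.123 m.

1.12 m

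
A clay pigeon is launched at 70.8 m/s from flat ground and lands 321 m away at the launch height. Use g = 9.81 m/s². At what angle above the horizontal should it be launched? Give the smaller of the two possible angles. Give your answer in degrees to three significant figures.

Level-ground range R = v₀² sin(2θ)/g ⇒ sin(2θ) = gR/v₀² = 9.81 × 321 / 70.8² = 0.6282.
2θ = 38.92° or 180° − 38.92° = 141.1°, so θ = 19.46° or 70.54°.
The smaller angle is 19.46°.

19.5°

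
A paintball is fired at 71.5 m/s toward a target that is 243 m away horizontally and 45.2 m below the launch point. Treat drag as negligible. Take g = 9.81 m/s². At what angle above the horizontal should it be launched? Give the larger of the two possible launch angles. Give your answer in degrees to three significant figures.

76.7°

Trajectory: y = x tanθ − g x² (1 + tan²θ)/(2v₀²). With x = 243, y = −45.2, v₀ = 71.5, g = 9.81:
56.66 tan²θ − 243 tanθ + (11.46) = 0.
tanθ = [243 ± √(243² − 4 × 56.66 × (11.46))] / (2 × 56.66) = (243 ± 237.6) / 113.3, giving tanθ = 0.04767 or 4.241.
θ = 2.729° or 76.73°; the larger is 76.73°.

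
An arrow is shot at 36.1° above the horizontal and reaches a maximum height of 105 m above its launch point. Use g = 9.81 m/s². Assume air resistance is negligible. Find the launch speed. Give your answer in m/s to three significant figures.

At the peak v_y = 0, so v_y0 = √(2gH) = √(2 × 9.81 × 105) = 45.39 m/s.
v_y0 = v₀ sin θ ⇒ v₀ = 45.39 / sin 36.1° = 77.03 m/s.

77.0 m/s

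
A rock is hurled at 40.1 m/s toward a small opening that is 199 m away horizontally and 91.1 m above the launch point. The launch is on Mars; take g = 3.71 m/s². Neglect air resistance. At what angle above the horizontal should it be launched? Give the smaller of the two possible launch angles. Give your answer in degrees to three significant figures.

40.5°

Trajectory: y = x tanθ − g x² (1 + tan²θ)/(2v₀²). With x = 199, y = 91.1, v₀ = 40.1, g = 3.71:
45.68 tan²θ − 199 tanθ + (136.8) = 0.
tanθ = [199 ± √(199² − 4 × 45.68 × (136.8))] / (2 × 45.68) = (199 ± 120.9) / 91.37, giving tanθ = 0.8553 or 3.501.
θ = 40.54° or 74.06°; the smaller is 40.54°.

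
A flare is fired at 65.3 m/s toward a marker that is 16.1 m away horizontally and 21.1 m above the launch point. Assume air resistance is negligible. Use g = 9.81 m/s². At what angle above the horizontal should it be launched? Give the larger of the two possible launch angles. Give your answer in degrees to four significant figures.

Trajectory: y = x tanθ − g x² (1 + tan²θ)/(2v₀²). With x = 16.1, y = 21.1, v₀ = 65.3, g = 9.81:
0.2982 tan²θ − 16.1 tanθ + (21.40) = 0.
tanθ = [16.1 ± √(16.1² − 4 × 0.2982 × (21.40))] / (2 × 0.2982) = (16.1 ± 15.29) / 0.5963, giving tanθ = 1.364 or 52.63.
θ = 53.74° or 88.91°; the larger is 88.91°.

88.91°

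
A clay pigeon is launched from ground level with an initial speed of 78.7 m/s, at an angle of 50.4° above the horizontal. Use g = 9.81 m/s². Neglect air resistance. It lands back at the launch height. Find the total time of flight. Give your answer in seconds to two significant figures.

vₓ = 78.70 cos 50.4° = 50.17 m/s; v_y0 = 78.70 sin 50.4° = 60.64 m/s.
Landing at launch height ⇒ T = 2 v_y0 / g = 2 × 60.64 / 9.81 = 12.36 s.

12 s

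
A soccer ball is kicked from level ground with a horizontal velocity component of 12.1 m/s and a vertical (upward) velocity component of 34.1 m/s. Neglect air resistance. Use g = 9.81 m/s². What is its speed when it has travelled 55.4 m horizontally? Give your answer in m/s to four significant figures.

16.23 m/s

At x = 55.4 m, t = x/vₓ = 55.4/12.10 = 4.579 s.
Vertical velocity there: v_y = v_y0 − g t = 34.10 − 9.81 × 4.579 = −10.82 m/s.
Speed: √(vₓ² + v_y²) = √(12.10² + 10.82²) = 16.23 m/s.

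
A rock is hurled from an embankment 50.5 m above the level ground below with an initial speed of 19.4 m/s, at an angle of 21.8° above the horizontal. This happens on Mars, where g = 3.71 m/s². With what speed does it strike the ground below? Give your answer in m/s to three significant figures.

27.4 m/s

vₓ = 19.40 cos 21.8° = 18.01 m/s; v_y0 = 19.40 sin 21.8° = 7.205 m/s.
The projectile lands when y = 50.5 + (7.205) t − ½·3.71·t² = 0. Positive root: t = (7.205 + √(7.205² + 2·3.71·50.5)) / 3.71 = (7.205 + 20.65) / 3.71 = 7.509 s.
Vertical velocity at impact: v_y = v_y0 − g t = 7.205 − 3.71 × 7.509 = −20.65 m/s.
Speed: |v| = √(vₓ² + v_y²) = √(18.01² + 20.65²) = 27.41 m/s.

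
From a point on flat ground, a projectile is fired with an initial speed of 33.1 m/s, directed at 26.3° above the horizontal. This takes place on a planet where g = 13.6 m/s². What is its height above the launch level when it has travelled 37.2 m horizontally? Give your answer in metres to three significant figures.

7.70 m

Horizontal component vₓ = 33.10 cos 26.3° = 29.67 m/s; vertical v_y0 = 33.10 sin 26.3° = 14.67 m/s.
At x = 37.2 m, t = x/vₓ = 37.2/29.67 = 1.254 s.
Height: y = v_y0 t − ½ g t² = 14.67 × 1.254 − 6.800 × 1.254² = 18.39 − 10.69 = 7.698 m.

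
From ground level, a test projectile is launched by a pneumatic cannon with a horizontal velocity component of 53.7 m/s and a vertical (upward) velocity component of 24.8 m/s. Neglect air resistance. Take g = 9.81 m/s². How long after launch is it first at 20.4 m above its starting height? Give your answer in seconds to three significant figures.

Require v_y0 t − ½ g t² = 20.4, i.e. 4.905 t² − 24.80 t + 20.4 = 0.
Quadratic formula: t = (24.80 ± √214.79) / 9.81 = (24.80 ± 14.66) / 9.81 → t = 1.034 s or 4.022 s.
The first (ascending) time is 1.034 s.

1.03 s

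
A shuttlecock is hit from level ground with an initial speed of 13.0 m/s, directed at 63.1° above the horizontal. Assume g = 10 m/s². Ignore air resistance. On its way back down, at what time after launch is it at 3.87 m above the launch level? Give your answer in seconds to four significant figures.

vₓ = 13.00 cos 63.1° = 5.882 m/s; v_y0 = 13.00 sin 63.1° = 11.59 m/s.
Set y = v_y0 t − ½ g t² = 3.87: 5.000 t² − 11.59 t + 3.87 = 0.
Quadratic formula: t = (11.59 ± √57.006) / 10.0 = (11.59 ± 7.550) / 10.0 → t = 0.4043 s or 1.914 s.
The descending-branch root is 1.914 s.

1.914 s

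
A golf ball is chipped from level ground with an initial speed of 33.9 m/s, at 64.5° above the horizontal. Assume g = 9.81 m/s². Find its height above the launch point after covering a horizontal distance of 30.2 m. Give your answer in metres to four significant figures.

Components: vₓ = 33.90 cos 64.5° = 14.59 m/s, v_y0 = 33.90 sin 64.5° = 30.60 m/s.
x = vₓ t ⇒ t = 30.2/14.59 = 2.069 s.
Height: y = v_y0 t − ½ g t² = 30.60 × 2.069 − 4.905 × 2.069² = 63.32 − 21.00 = 42.31 m.

42.31 m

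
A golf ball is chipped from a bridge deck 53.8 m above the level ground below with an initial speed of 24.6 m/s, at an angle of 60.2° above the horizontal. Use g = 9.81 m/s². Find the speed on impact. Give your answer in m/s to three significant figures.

40.8 m/s

Components: vₓ = 24.60 cos 60.2° = 12.23 m/s, v_y0 = 24.60 sin 60.2° = 21.35 m/s.
Vertical motion (up positive, ground at y = 0): 4.905 t² − (21.35) t − 53.8 = 0, so t = (21.35 + √(21.35² + 2·9.81·53.8)) / 9.81 = (21.35 + 38.87) / 9.81 = 6.139 s.
Vertical velocity at impact: v_y = v_y0 − g t = 21.35 − 9.81 × 6.139 = −38.87 m/s.
Speed: |v| = √(vₓ² + v_y²) = √(12.23² + 38.87²) = 40.75 m/s.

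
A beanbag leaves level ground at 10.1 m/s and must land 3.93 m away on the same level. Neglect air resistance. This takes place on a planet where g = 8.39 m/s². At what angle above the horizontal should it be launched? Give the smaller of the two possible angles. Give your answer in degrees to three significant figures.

Level-ground range R = v₀² sin(2θ)/g ⇒ sin(2θ) = gR/v₀² = 8.39 × 3.93 / 10.1² = 0.3232.
2θ = 18.86° or 180° − 18.86° = 161.1°, so θ = 9.429° or 80.57°.
The smaller angle is 9.429°.

9.43°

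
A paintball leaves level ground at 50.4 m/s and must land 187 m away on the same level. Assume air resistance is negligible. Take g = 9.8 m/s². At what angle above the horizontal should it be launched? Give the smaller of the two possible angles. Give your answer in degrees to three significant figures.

23.1°

Level-ground range R = v₀² sin(2θ)/g ⇒ sin(2θ) = gR/v₀² = 9.80 × 187 / 50.4² = 0.7215.
2θ = 46.17° or 180° − 46.17° = 133.8°, so θ = 23.09° or 66.91°.
The smaller angle is 23.09°.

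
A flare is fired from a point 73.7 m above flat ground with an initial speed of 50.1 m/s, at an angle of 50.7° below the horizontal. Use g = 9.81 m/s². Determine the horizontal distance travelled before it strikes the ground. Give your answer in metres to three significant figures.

Resolve: vₓ = 50.10 cos 50.7° = 31.73 m/s and v_y0 = −38.77 m/s (downward).
The projectile lands when y = 73.7 + (−38.77) t − ½·9.81·t² = 0. Positive root: t = (−38.77 + √(38.77² + 2·9.81·73.7)) / 9.81 = (−38.77 + 54.31) / 9.81 = 1.584 s.
Horizontal distance: R = vₓ t = 31.73 × 1.584 = 50.25 m.

50.3 m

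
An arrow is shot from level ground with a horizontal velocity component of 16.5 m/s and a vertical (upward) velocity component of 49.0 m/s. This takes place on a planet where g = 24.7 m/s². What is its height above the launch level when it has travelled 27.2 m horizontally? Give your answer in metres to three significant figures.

Time to reach x = 27.2 m: t = x/vₓ = 27.2/16.50 = 1.648 s.
Height: y = v_y0 t − ½ g t² = 49.00 × 1.648 − 12.35 × 1.648² = 80.78 − 33.56 = 47.21 m.

47.2 m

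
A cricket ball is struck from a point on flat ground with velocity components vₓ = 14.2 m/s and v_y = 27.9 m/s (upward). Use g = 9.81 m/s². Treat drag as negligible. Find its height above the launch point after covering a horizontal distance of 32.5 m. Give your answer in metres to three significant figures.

38.2 m

At x = 32.5 m, t = x/vₓ = 32.5/14.20 = 2.289 s.
Height: y = v_y0 t − ½ g t² = 27.90 × 2.289 − 4.905 × 2.289² = 63.86 − 25.69 = 38.16 m.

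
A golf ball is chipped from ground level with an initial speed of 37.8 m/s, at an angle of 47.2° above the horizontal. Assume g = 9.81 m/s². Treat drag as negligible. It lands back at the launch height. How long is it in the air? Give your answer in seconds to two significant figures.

5.7 s

Components: vₓ = 37.80 cos 47.2° = 25.68 m/s, v_y0 = 37.80 sin 47.2° = 27.73 m/s.
Landing at launch height ⇒ T = 2 v_y0 / g = 2 × 27.73 / 9.81 = 5.654 s.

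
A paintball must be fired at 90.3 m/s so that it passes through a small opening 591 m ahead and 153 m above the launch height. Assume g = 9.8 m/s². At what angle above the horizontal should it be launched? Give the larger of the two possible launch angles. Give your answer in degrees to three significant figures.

Trajectory: y = x tanθ − g x² (1 + tan²θ)/(2v₀²). With x = 591, y = 153, v₀ = 90.3, g = 9.80:
209.9 tan²θ − 591 tanθ + (362.9) = 0.
tanθ = [591 ± √(591² − 4 × 209.9 × (362.9))] / (2 × 209.9) = (591 ± 211.2) / 419.8, giving tanθ = 0.9047 or 1.911.
θ = 42.14° or 62.38°; the larger is 62.38°.

62.4°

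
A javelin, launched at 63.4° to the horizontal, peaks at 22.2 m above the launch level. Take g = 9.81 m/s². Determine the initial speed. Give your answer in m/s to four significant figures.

At the peak v_y = 0, so v_y0 = √(2gH) = √(2 × 9.81 × 22.2) = 20.87 m/s.
v_y0 = v₀ sin θ ⇒ v₀ = 20.87 / sin 63.4° = 23.34 m/s.

23.34 m/s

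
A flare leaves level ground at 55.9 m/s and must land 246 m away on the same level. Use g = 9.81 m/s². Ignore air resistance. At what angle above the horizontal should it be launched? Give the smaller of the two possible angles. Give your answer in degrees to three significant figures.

R = v₀² sin 2θ / g gives sin 2θ = gR/v₀² = 9.81·246/55.9² = 0.7723.
2θ = 50.56° or 180° − 50.56° = 129.4°, so θ = 25.28° or 64.72°.
The smaller angle is 25.28°.

25.3°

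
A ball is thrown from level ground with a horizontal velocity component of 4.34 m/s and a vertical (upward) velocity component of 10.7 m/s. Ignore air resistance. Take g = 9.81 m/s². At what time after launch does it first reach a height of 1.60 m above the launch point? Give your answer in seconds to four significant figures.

0.1615 s

Set y = v_y0 t − ½ g t² = 1.60: 4.905 t² − 10.70 t + 1.60 = 0.
t = [10.70 ± √(10.70² − 2·9.81·1.60)] / 9.81 = (10.70 ± 9.116) / 9.81, so t = 0.1615 s or t = 2.020 s.
The first (ascending) time is 0.1615 s.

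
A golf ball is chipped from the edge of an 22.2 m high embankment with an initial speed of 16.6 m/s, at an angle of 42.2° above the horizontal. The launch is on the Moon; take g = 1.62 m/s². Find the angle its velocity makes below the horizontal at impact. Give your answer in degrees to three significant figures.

Horizontal component vₓ = 16.60 cos 42.2° = 12.30 m/s; vertical v_y0 = 16.60 sin 42.2° = 11.15 m/s.
Vertical motion (up positive, ground at y = 0): 0.8100 t² − (11.15) t − 22.2 = 0, so t = (11.15 + √(11.15² + 2·1.62·22.2)) / 1.62 = (11.15 + 14.01) / 1.62 = 15.53 s.
At impact: v_y = v_y0 − g t = −14.01 m/s; vₓ = 12.30 m/s.
Angle below horizontal: arctan(|v_y|/vₓ) = arctan(14.01/12.30) = 48.72°.

48.7°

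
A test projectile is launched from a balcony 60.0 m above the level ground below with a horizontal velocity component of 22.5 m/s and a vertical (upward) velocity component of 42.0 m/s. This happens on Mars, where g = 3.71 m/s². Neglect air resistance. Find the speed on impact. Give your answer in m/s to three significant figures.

52.1 m/s

With up positive and y = 0 at the ground: y(t) = 60.0 + (42.00) t − 1.855 t². Setting y = 0 and taking the positive root: t = [42.00 + √(42.00² + 2·3.71·60.0)] / 3.71 = (42.00 + 47.00) / 3.71 = 23.99 s.
Vertical velocity at impact: v_y = v_y0 − g t = 42.00 − 3.71 × 23.99 = −47.00 m/s.
Speed: |v| = √(vₓ² + v_y²) = √(22.50² + 47.00²) = 52.11 m/s.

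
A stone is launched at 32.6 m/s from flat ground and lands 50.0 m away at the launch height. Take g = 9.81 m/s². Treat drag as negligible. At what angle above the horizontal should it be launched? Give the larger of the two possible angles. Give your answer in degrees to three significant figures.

76.3°

Level-ground range R = v₀² sin(2θ)/g ⇒ sin(2θ) = gR/v₀² = 9.81 × 50.0 / 32.6² = 0.4615.
2θ = 27.49° or 180° − 27.49° = 152.5°, so θ = 13.74° or 76.26°.
The larger angle is 76.26°.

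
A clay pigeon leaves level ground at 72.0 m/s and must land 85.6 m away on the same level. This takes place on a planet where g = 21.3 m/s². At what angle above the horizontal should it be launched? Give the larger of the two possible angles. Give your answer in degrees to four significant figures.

79.70°

From R = (v₀²/g) sin 2θ: sin 2θ = 21.3 × 85.6 / 5184.0 = 0.3517.
2θ = 20.59° or 180° − 20.59° = 159.4°, so θ = 10.30° or 79.70°.
The larger angle is 79.70°.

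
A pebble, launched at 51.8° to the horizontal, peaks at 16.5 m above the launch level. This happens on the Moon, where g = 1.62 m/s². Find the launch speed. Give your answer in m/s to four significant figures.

At the peak v_y = 0, so v_y0 = √(2gH) = √(2 × 1.62 × 16.5) = 7.312 m/s.
v_y0 = v₀ sin θ ⇒ v₀ = 7.312 / sin 51.8° = 9.304 m/s.

9.304 m/s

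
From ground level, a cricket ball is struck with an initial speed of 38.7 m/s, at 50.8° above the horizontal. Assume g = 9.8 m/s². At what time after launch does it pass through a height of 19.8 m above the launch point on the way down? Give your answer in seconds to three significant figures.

Resolve: vₓ = 38.70 cos 50.8° = 24.46 m/s and v_y0 = 38.70 sin 50.8° = 29.99 m/s.
Set y = v_y0 t − ½ g t² = 19.8: 4.900 t² − 29.99 t + 19.8 = 0.
Quadratic formula: t = (29.99 ± √511.34) / 9.80 = (29.99 ± 22.61) / 9.80 → t = 0.7528 s or 5.368 s.
The descending-branch root is 5.368 s.

5.37 s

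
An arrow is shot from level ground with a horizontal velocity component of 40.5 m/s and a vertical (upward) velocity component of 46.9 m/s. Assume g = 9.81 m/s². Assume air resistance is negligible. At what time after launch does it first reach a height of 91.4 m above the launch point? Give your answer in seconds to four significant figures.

Require v_y0 t − ½ g t² = 91.4, i.e. 4.905 t² − 46.90 t + 91.4 = 0.
t = [46.90 ± √(46.90² − 2·9.81·91.4)] / 9.81 = (46.90 ± 20.16) / 9.81, so t = 2.726 s or t = 6.836 s.
The first (ascending) time is 2.726 s.

2.726 s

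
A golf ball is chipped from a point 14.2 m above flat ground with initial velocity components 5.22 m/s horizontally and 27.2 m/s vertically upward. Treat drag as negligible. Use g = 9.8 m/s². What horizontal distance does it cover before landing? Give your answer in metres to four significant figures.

31.48 m

Vertical motion (up positive, ground at y = 0): 4.900 t² − (27.20) t − 14.2 = 0, so t = (27.20 + √(27.20² + 2·9.80·14.2)) / 9.80 = (27.20 + 31.91) / 9.80 = 6.031 s.
Horizontal distance: R = vₓ t = 5.220 × 6.031 = 31.48 m.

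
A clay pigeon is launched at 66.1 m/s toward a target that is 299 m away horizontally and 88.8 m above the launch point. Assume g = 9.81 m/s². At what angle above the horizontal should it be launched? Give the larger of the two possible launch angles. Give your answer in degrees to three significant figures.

Trajectory: y = x tanθ − g x² (1 + tan²θ)/(2v₀²). With x = 299, y = 88.8, v₀ = 66.1, g = 9.81:
100.4 tan²θ − 299 tanθ + (189.2) = 0.
tanθ = [299 ± √(299² − 4 × 100.4 × (189.2))] / (2 × 100.4) = (299 ± 116.0) / 200.7, giving tanθ = 0.9116 or 2.068.
θ = 42.35° or 64.19°; the larger is 64.19°.

64.2°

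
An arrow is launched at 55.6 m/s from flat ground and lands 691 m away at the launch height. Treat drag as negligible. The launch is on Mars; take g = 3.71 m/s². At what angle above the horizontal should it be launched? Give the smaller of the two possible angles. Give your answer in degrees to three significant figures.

28.0°

Level-ground range R = v₀² sin(2θ)/g ⇒ sin(2θ) = gR/v₀² = 3.71 × 691 / 55.6² = 0.8293.
2θ = 56.03° or 180° − 56.03° = 124.0°, so θ = 28.01° or 61.99°.
The smaller angle is 28.01°.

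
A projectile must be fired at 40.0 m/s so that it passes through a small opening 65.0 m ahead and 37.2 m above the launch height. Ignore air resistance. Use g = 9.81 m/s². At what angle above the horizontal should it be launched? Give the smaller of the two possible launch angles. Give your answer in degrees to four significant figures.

43.60°

Trajectory: y = x tanθ − g x² (1 + tan²θ)/(2v₀²). With x = 65.0, y = 37.2, v₀ = 40.0, g = 9.81:
12.95 tan²θ − 65.0 tanθ + (50.15) = 0.
tanθ = [65.0 ± √(65.0² − 4 × 12.95 × (50.15))] / (2 × 12.95) = (65.0 ± 40.33) / 25.90, giving tanθ = 0.9523 or 4.066.
θ = 43.60° or 76.18°; the smaller is 43.60°.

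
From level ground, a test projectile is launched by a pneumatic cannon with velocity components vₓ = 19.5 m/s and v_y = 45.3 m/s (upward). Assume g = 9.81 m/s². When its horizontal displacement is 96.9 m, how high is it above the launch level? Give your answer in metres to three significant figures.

Time to reach x = 96.9 m: t = x/vₓ = 96.9/19.50 = 4.969 s.
Height: y = v_y0 t − ½ g t² = 45.30 × 4.969 − 4.905 × 4.969² = 225.1 − 121.1 = 104.0 m.

104 m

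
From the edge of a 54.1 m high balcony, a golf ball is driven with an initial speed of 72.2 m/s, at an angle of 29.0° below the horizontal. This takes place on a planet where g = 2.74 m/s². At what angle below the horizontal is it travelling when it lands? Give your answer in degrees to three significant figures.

31.7°

Components: vₓ = 72.20 cos 29.0° = 63.15 m/s, v_y0 = −35.00 m/s (downward).
Vertical motion (up positive, ground at y = 0): 1.370 t² − (−35.00) t − 54.1 = 0, so t = (−35.00 + √(35.00² + 2·2.74·54.1)) / 2.74 = (−35.00 + 39.01) / 2.74 = 1.462 s.
At impact: v_y = v_y0 − g t = −39.01 m/s; vₓ = 63.15 m/s.
Angle below horizontal: arctan(|v_y|/vₓ) = arctan(39.01/63.15) = 31.71°.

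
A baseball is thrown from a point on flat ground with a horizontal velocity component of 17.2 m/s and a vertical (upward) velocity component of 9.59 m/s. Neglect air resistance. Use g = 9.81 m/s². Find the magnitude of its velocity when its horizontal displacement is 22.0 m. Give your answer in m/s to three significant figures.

At x = 22.0 m, t = x/vₓ = 22.0/17.20 = 1.279 s.
Vertical velocity there: v_y = v_y0 − g t = 9.590 − 9.81 × 1.279 = −2.958 m/s.
Speed: √(vₓ² + v_y²) = √(17.20² + 2.958²) = 17.45 m/s.

17.5 m/s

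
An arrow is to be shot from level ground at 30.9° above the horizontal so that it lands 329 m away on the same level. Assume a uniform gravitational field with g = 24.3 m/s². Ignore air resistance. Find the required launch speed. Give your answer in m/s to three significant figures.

95.2 m/s

From R = (v₀² / g) sin 2θ: v₀ = √(gR / sin 2θ).
v₀ = √(24.3 × 329 / sin 61.80°) = √(7995 / 0.8813) = √9071.4 = 95.24 m/s.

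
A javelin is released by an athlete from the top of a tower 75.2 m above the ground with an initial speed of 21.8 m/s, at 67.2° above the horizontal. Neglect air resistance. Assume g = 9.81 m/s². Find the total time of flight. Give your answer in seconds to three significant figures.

6.47 s

vₓ = 21.80 cos 67.2° = 8.448 m/s; v_y0 = 21.80 sin 67.2° = 20.10 m/s.
The projectile lands when y = 75.2 + (20.10) t − ½·9.81·t² = 0. Positive root: t = (20.10 + √(20.10² + 2·9.81·75.2)) / 9.81 = (20.10 + 43.35) / 9.81 = 6.468 s.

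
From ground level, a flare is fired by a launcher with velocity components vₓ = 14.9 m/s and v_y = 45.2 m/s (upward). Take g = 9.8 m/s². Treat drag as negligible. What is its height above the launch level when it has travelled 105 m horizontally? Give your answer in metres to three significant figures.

75.2 m

x = vₓ t ⇒ t = 105/14.90 = 7.047 s.
Height: y = v_y0 t − ½ g t² = 45.20 × 7.047 − 4.900 × 7.047² = 318.5 − 243.3 = 75.19 m.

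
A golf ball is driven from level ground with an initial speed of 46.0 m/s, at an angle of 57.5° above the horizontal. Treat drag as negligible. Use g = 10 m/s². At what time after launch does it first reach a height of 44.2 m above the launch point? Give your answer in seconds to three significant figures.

vₓ = 46.00 cos 57.5° = 24.72 m/s; v_y0 = 46.00 sin 57.5° = 38.80 m/s.
Set y = v_y0 t − ½ g t² = 44.2: 5.000 t² − 38.80 t + 44.2 = 0.
Quadratic formula: t = (38.80 ± √621.13) / 10.0 = (38.80 ± 24.92) / 10.0 → t = 1.387 s or 6.372 s.
The first (ascending) time is 1.387 s.

1.39 s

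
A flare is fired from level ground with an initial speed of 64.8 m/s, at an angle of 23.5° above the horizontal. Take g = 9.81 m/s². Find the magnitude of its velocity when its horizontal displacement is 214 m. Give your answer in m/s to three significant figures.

Components: vₓ = 64.80 cos 23.5° = 59.43 m/s, v_y0 = 64.80 sin 23.5° = 25.84 m/s.
At x = 214 m, t = x/vₓ = 214/59.43 = 3.601 s.
Vertical velocity there: v_y = v_y0 − g t = 25.84 − 9.81 × 3.601 = −9.488 m/s.
Speed: √(vₓ² + v_y²) = √(59.43² + 9.488²) = 60.18 m/s.

60.2 m/s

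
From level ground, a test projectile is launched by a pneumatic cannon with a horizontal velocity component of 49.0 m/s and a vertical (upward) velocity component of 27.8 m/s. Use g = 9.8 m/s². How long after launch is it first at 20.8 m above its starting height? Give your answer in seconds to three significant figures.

Require v_y0 t − ½ g t² = 20.8, i.e. 4.900 t² − 27.80 t + 20.8 = 0.
t = [27.80 ± √(27.80² − 2·9.80·20.8)] / 9.80 = (27.80 ± 19.11) / 9.80, so t = 0.8868 s or t = 4.787 s.
The first (ascending) time is 0.8868 s.

0.887 s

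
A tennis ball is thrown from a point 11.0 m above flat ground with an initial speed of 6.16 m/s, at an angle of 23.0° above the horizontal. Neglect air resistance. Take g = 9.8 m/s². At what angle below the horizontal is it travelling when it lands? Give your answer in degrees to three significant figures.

vₓ = 6.160 cos 23.0° = 5.670 m/s; v_y0 = 6.160 sin 23.0° = 2.407 m/s.
Vertical motion (up positive, ground at y = 0): 4.900 t² − (2.407) t − 11.0 = 0, so t = (2.407 + √(2.407² + 2·9.80·11.0)) / 9.80 = (2.407 + 14.88) / 9.80 = 1.764 s.
At impact: v_y = v_y0 − g t = −14.88 m/s; vₓ = 5.670 m/s.
Angle below horizontal: arctan(|v_y|/vₓ) = arctan(14.88/5.670) = 69.14°.

69.1°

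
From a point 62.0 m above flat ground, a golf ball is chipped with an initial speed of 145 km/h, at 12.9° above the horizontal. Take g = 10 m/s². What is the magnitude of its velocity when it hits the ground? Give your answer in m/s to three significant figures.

53.5 m/s

Convert: 145 km/h = 145/3.6 = 40.28 m/s.
Resolve: vₓ = 40.28 cos 12.9° = 39.26 m/s and v_y0 = 40.28 sin 12.9° = 8.992 m/s.
The projectile lands when y = 62.0 + (8.992) t − ½·10.0·t² = 0. Positive root: t = (8.992 + √(8.992² + 2·10.0·62.0)) / 10.0 = (8.992 + 36.34) / 10.0 = 4.534 s.
Vertical velocity at impact: v_y = v_y0 − g t = 8.992 − 10.0 × 4.534 = −36.34 m/s.
Speed: |v| = √(vₓ² + v_y²) = √(39.26² + 36.34²) = 53.50 m/s.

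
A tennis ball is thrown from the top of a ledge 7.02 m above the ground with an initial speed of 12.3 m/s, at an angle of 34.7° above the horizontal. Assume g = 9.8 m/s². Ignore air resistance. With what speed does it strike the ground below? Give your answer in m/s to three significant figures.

17.0 m/s

vₓ = 12.30 cos 34.7° = 10.11 m/s; v_y0 = 12.30 sin 34.7° = 7.002 m/s.
With up positive and y = 0 at the ground: y(t) = 7.02 + (7.002) t − 4.900 t². Setting y = 0 and taking the positive root: t = [7.002 + √(7.002² + 2·9.80·7.02)] / 9.80 = (7.002 + 13.66) / 9.80 = 2.108 s.
Vertical velocity at impact: v_y = v_y0 − g t = 7.002 − 9.80 × 2.108 = −13.66 m/s.
Speed: |v| = √(vₓ² + v_y²) = √(10.11² + 13.66²) = 17.00 m/s.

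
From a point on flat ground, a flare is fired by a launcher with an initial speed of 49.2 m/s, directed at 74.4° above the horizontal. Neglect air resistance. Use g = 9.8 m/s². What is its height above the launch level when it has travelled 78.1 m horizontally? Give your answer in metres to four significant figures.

vₓ = 49.20 cos 74.4° = 13.23 m/s; v_y0 = 49.20 sin 74.4° = 47.39 m/s.
At x = 78.1 m, t = x/vₓ = 78.1/13.23 = 5.903 s.
Height: y = v_y0 t − ½ g t² = 47.39 × 5.903 − 4.900 × 5.903² = 279.7 − 170.7 = 109.0 m.

109.0 m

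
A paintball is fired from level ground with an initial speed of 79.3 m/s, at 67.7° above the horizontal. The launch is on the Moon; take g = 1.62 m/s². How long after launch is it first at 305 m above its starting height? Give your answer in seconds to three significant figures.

4.37 s

Resolve: vₓ = 79.30 cos 67.7° = 30.09 m/s and v_y0 = 79.30 sin 67.7° = 73.37 m/s.
Require v_y0 t − ½ g t² = 305, i.e. 0.8100 t² − 73.37 t + 305 = 0.
Quadratic formula: t = (73.37 ± √4394.8) / 1.62 = (73.37 ± 66.29) / 1.62 → t = 4.368 s or 86.21 s.
The first (ascending) time is 4.368 s.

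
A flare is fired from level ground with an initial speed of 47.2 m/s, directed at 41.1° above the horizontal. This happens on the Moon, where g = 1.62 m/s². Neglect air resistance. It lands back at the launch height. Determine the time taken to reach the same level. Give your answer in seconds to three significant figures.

Components: vₓ = 47.20 cos 41.1° = 35.57 m/s, v_y0 = 47.20 sin 41.1° = 31.03 m/s.
It returns to y = 0 when t = 2 v_y0 / g = 2(31.03)/1.62 = 38.31 s.

38.3 s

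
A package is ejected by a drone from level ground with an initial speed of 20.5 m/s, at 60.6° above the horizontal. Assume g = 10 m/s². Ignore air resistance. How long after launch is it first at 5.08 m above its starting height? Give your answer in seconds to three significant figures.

0.312 s

Resolve: vₓ = 20.50 cos 60.6° = 10.06 m/s and v_y0 = 20.50 sin 60.6° = 17.86 m/s.
Set y = v_y0 t − ½ g t² = 5.08: 5.000 t² − 17.86 t + 5.08 = 0.
t = [17.86 ± √(17.86² − 2·10.0·5.08)] / 10.0 = (17.86 ± 14.74) / 10.0, so t = 0.3116 s or t = 3.260 s.
The first (ascending) time is 0.3116 s.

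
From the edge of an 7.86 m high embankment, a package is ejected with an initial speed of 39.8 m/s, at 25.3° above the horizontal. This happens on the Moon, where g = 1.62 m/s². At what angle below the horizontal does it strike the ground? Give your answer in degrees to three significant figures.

26.2°

Components: vₓ = 39.80 cos 25.3° = 35.98 m/s, v_y0 = 39.80 sin 25.3° = 17.01 m/s.
Vertical motion (up positive, ground at y = 0): 0.8100 t² − (17.01) t − 7.86 = 0, so t = (17.01 + √(17.01² + 2·1.62·7.86)) / 1.62 = (17.01 + 17.74) / 1.62 = 21.45 s.
At impact: v_y = v_y0 − g t = −17.74 m/s; vₓ = 35.98 m/s.
Angle below horizontal: arctan(|v_y|/vₓ) = arctan(17.74/35.98) = 26.25°.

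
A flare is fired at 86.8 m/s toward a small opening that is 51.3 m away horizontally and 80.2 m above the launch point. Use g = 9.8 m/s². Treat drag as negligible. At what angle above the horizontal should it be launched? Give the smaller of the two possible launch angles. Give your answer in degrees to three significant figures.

Trajectory: y = x tanθ − g x² (1 + tan²θ)/(2v₀²). With x = 51.3, y = 80.2, v₀ = 86.8, g = 9.80:
1.712 tan²θ − 51.3 tanθ + (81.91) = 0.
tanθ = [51.3 ± √(51.3² − 4 × 1.712 × (81.91))] / (2 × 1.712) = (51.3 ± 45.51) / 3.423, giving tanθ = 1.692 or 28.28.
θ = 59.42° or 87.97°; the smaller is 59.42°.

59.4°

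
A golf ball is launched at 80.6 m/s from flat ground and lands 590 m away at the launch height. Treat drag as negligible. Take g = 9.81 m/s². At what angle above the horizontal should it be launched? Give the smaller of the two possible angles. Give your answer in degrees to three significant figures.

31.5°

Level-ground range R = v₀² sin(2θ)/g ⇒ sin(2θ) = gR/v₀² = 9.81 × 590 / 80.6² = 0.8909.
2θ = 62.99° or 180° − 62.99° = 117.0°, so θ = 31.50° or 58.50°.
The smaller angle is 31.50°.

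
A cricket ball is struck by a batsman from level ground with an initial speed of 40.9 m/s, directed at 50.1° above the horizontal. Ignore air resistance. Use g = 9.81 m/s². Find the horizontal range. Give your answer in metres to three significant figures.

168 m

Horizontal component vₓ = 40.90 cos 50.1° = 26.24 m/s; vertical v_y0 = 40.90 sin 50.1° = 31.38 m/s.
Flight time T = 2 v_y0 / g = 6.397 s.
Range: R = vₓ T = 26.24 × 6.397 = 167.8 m.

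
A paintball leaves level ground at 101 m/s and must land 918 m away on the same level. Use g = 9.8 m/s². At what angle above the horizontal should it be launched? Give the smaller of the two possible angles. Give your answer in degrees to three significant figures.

From R = (v₀²/g) sin 2θ: sin 2θ = 9.80 × 918 / 10201 = 0.8819.
2θ = 61.87° or 180° − 61.87° = 118.1°, so θ = 30.94° or 59.06°.
The smaller angle is 30.94°.

30.9°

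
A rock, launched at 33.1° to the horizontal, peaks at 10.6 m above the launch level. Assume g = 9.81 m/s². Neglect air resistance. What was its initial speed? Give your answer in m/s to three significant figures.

At the peak v_y = 0, so v_y0 = √(2gH) = √(2 × 9.81 × 10.6) = 14.42 m/s.
v_y0 = v₀ sin θ ⇒ v₀ = 14.42 / sin 33.1° = 26.41 m/s.

26.4 m/s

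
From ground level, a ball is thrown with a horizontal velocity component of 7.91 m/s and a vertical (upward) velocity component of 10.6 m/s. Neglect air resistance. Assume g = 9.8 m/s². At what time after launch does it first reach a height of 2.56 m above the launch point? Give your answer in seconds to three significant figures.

0.277 s

Require v_y0 t − ½ g t² = 2.56, i.e. 4.900 t² − 10.60 t + 2.56 = 0.
t = [10.60 ± √(10.60² − 2·9.80·2.56)] / 9.80 = (10.60 ± 7.886) / 9.80, so t = 0.2770 s or t = 1.886 s.
The first (ascending) time is 0.2770 s.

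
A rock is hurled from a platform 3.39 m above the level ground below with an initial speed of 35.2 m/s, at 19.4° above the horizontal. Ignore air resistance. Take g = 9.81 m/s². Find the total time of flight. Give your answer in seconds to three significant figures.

2.65 s

vₓ = 35.20 cos 19.4° = 33.20 m/s; v_y0 = 35.20 sin 19.4° = 11.69 m/s.
With up positive and y = 0 at the ground: y(t) = 3.39 + (11.69) t − 4.905 t². Setting y = 0 and taking the positive root: t = [11.69 + √(11.69² + 2·9.81·3.39)] / 9.81 = (11.69 + 14.26) / 9.81 = 2.645 s.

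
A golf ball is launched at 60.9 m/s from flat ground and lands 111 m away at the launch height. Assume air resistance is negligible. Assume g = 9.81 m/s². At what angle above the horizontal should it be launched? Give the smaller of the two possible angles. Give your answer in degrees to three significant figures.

8.54°

Level-ground range R = v₀² sin(2θ)/g ⇒ sin(2θ) = gR/v₀² = 9.81 × 111 / 60.9² = 0.2936.
2θ = 17.07° or 180° − 17.07° = 162.9°, so θ = 8.537° or 81.46°.
The smaller angle is 8.537°.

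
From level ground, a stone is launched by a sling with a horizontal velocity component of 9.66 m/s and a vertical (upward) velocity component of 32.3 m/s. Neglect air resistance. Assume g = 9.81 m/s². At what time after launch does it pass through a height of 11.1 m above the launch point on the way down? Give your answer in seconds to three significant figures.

Require v_y0 t − ½ g t² = 11.1, i.e. 4.905 t² − 32.30 t + 11.1 = 0.
t = [32.30 ± √(32.30² − 2·9.81·11.1)] / 9.81 = (32.30 ± 28.73) / 9.81, so t = 0.3637 s or t = 6.221 s.
The descending-branch root is 6.221 s.

6.22 s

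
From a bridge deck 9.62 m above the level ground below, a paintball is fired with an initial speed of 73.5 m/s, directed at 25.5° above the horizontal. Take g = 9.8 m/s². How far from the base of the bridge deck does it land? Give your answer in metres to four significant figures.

447.7 m

vₓ = 73.50 cos 25.5° = 66.34 m/s; v_y0 = 73.50 sin 25.5° = 31.64 m/s.
With up positive and y = 0 at the ground: y(t) = 9.62 + (31.64) t − 4.900 t². Setting y = 0 and taking the positive root: t = [31.64 + √(31.64² + 2·9.80·9.62)] / 9.80 = (31.64 + 34.49) / 9.80 = 6.749 s.
Horizontal distance: R = vₓ t = 66.34 × 6.749 = 447.7 m.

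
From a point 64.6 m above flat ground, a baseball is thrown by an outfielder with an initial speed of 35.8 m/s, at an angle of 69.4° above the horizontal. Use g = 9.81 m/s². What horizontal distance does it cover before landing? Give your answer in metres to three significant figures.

Resolve: vₓ = 35.80 cos 69.4° = 12.60 m/s and v_y0 = 35.80 sin 69.4° = 33.51 m/s.
With up positive and y = 0 at the ground: y(t) = 64.6 + (33.51) t − 4.905 t². Setting y = 0 and taking the positive root: t = [33.51 + √(33.51² + 2·9.81·64.6)] / 9.81 = (33.51 + 48.89) / 9.81 = 8.400 s.
Horizontal distance: R = vₓ t = 12.60 × 8.400 = 105.8 m.

106 m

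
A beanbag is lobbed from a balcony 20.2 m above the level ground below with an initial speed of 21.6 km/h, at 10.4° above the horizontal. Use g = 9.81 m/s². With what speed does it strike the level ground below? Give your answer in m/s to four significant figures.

20.79 m/s

Convert: 21.6 km/h = 21.6/3.6 = 6.000 m/s.
Horizontal component vₓ = 6.000 cos 10.4° = 5.901 m/s; vertical v_y0 = 6.000 sin 10.4° = 1.083 m/s.
Vertical motion (up positive, ground at y = 0): 4.905 t² − (1.083) t − 20.2 = 0, so t = (1.083 + √(1.083² + 2·9.81·20.2)) / 9.81 = (1.083 + 19.94) / 9.81 = 2.143 s.
Vertical velocity at impact: v_y = v_y0 − g t = 1.083 − 9.81 × 2.143 = −19.94 m/s.
Speed: |v| = √(vₓ² + v_y²) = √(5.901² + 19.94²) = 20.79 m/s.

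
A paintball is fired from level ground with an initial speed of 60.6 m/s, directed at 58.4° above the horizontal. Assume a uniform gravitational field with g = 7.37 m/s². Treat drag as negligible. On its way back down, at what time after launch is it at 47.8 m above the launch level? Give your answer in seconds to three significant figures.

13.0 s

vₓ = 60.60 cos 58.4° = 31.75 m/s; v_y0 = 60.60 sin 58.4° = 51.61 m/s.
Set y = v_y0 t − ½ g t² = 47.8: 3.685 t² − 51.61 t + 47.8 = 0.
Quadratic formula: t = (51.61 ± √1959.5) / 7.37 = (51.61 ± 44.27) / 7.37 → t = 0.9971 s or 13.01 s.
The descending-branch root is 13.01 s.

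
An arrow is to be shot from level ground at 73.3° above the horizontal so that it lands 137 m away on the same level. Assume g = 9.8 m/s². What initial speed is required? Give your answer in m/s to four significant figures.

Level-ground range: R = v₀² sin(2θ)/g, so v₀ = √(gR / sin 2θ).
v₀ = √(9.80 × 137 / sin 146.6°) = √(1343 / 0.5505) = √2439.0 = 49.39 m/s.

49.39 m/s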